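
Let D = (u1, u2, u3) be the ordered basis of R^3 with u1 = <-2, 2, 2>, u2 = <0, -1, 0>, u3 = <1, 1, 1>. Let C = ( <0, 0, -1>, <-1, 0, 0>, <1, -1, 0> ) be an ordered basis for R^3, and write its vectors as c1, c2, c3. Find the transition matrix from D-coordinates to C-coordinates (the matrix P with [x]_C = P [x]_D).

[[-2, 0, -1], [0, 1, -2], [-2, 1, -1]]

Column j of P is [uj]_C, since P maps D-coordinates to C-coordinates.
Expressing u1 in C: u1 = -2c1 + 0·c2 - 2c3, so column 1 of P is <-2, 0, -2>.
Doing the same for each uj gives P = [[-2, 0, -1], [0, 1, -2], [-2, 1, -1]].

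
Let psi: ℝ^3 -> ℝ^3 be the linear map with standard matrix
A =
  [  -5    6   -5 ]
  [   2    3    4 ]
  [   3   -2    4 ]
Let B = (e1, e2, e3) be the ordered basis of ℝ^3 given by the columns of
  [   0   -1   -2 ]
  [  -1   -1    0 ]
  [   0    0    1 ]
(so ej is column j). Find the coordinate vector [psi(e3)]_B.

<1, -1, -2>

Compute psi(e3) = A e3 = <5, 0, -2> in standard coordinates.
Then write this in B-coordinates: solve for y in y_1 e1 + ... + y_3 e3 = <5, 0, -2>.
This gives y = <1, -1, -2>, which is column 3 of [psi]_B.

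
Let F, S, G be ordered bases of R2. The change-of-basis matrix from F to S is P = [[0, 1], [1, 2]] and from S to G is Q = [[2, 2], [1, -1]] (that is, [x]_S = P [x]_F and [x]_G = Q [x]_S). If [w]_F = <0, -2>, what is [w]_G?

Composing the changes, [w]_G = Q P [w]_F.
Q P = [[2, 6], [-1, -1]]; applying this to <0, -2> gives <-12, 2>.

<-12, 2>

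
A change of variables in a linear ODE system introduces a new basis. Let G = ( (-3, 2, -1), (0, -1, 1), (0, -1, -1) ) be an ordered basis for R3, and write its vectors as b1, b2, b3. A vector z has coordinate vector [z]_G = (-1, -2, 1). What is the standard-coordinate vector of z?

(3, -1, -2)

The coordinates say z = -b1 - 2b2 + b3; adding the scaled basis vectors gives (3, -1, -2).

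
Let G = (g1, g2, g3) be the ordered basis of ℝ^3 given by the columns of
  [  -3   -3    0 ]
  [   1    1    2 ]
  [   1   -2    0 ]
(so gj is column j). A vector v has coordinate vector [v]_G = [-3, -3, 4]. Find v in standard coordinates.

v = M [v]_G, where M has columns g1, ..., g3.
Carrying out the matrix-vector product, v = [18, 2, 3].

[18, 2, 3]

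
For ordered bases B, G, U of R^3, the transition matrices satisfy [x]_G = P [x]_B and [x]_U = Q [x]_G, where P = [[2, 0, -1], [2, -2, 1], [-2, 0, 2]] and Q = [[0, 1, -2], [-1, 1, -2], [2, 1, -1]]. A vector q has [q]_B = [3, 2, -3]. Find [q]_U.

[23, 14, 29]

First [q]_G = P [q]_B = [9, -1, -12].
Then [q]_U = Q [q]_G = [23, 14, 29].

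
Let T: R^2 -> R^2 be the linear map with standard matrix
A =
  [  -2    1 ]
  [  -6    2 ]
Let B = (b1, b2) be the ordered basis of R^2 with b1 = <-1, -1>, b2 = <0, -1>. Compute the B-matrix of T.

[[-1, 1], [-3, 1]]

Let P have columns b1, b2. Then [T]_B = P^(-1) A P.
Here det P = 1, so P^(-1) is integer; computing A P first and then P^(-1)(A P) gives [[-1, 1], [-3, 1]].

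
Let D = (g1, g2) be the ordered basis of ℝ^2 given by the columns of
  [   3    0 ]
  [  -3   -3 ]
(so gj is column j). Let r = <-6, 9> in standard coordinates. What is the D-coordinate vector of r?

Write r = c_1 g1 + c_2 g2 and solve for the c_i.
System: 3c_1 + 0c_2 = -6, -3c_1 - 3c_2 = 9; solving gives c_1 = -2, c_2 = -1.
Check: -2g1 - g2 = <-6, 9>.

<-2, -1>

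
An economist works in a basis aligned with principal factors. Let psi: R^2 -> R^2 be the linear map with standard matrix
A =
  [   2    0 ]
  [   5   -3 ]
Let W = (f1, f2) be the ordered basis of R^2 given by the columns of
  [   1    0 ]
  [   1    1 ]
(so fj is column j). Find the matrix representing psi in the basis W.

Let P have columns f1, f2. Then [psi]_W = P^(-1) A P.
Here det P = 1, so P^(-1) is integer; computing A P first and then P^(-1)(A P) gives [[2, 0], [0, -3]].

[[2, 0], [0, -3]]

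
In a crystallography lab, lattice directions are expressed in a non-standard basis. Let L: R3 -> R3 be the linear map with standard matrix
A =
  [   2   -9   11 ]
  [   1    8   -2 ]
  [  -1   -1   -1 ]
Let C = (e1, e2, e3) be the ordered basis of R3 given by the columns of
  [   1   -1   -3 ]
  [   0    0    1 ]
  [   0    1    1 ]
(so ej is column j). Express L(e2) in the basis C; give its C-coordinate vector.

Compute L(e2) = A e2 = [9, -3, 0] in standard coordinates.
Then write this in C-coordinates: solve for y in y_1 e1 + ... + y_3 e3 = [9, -3, 0].
This gives y = [3, 3, -3], which is column 2 of [L]_C.

[3, 3, -3]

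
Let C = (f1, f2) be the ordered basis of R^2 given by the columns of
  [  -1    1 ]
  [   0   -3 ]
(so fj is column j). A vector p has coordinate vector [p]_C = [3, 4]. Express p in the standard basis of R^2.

By definition p = 3f1 + 4f2.
Summing componentwise gives [1, -12].

[1, -12]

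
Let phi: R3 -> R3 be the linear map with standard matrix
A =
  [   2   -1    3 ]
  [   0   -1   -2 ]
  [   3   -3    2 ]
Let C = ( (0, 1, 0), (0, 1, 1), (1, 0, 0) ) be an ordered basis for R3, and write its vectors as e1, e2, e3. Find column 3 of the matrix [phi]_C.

(-3, 3, 2)

Compute phi(e3) = A e3 = (2, 0, 3) in standard coordinates.
Then write this in C-coordinates: solve for y in y_1 e1 + ... + y_3 e3 = (2, 0, 3).
This gives y = (-3, 3, 2), which is column 3 of [phi]_C.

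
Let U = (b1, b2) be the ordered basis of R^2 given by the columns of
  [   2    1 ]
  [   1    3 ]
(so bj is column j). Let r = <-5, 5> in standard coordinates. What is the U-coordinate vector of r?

<-4, 3>

Write r = c_1 b1 + c_2 b2 and solve for the c_i.
System: 2c_1 + c_2 = -5, c_1 + 3c_2 = 5; solving gives c_1 = -4, c_2 = 3.
Check: -4b1 + 3b2 = <-5, 5>.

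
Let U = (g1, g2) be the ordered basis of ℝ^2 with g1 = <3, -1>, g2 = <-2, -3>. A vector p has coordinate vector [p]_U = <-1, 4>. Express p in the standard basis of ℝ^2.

p = M [p]_U, where M has columns g1, g2.
Carrying out the matrix-vector product, p = <-11, -11>.

<-11, -11>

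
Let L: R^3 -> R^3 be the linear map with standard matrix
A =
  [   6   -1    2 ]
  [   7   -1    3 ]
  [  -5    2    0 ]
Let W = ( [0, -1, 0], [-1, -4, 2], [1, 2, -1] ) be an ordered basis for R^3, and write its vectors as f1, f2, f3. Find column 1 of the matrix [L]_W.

Column 1 of [L]_W is the W-coordinate vector of L(f1).
In standard coordinates L(f1) = A f1 = [1, 1, -2].
Converting to W: [1, 1, -2] = 3f1 - f2 + 0·f3, so the coordinate vector is [3, -1, 0].

[3, -1, 0]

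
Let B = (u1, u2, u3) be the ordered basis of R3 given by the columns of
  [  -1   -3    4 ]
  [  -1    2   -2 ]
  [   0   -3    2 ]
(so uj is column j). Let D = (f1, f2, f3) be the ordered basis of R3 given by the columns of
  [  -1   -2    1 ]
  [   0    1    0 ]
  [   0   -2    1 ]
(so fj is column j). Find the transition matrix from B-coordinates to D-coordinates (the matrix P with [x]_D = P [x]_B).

Take x = uj: its B-coordinates are the j-th standard unit vector, so P e_j — column j of P — equals [uj]_D.
u1 = f1 - f2 - 2f3, giving column 1 = (1, -1, -2); repeating for each j gives P = [[1, 0, -2], [-1, 2, -2], [-2, 1, -2]].

[[1, 0, -2], [-1, 2, -2], [-2, 1, -2]]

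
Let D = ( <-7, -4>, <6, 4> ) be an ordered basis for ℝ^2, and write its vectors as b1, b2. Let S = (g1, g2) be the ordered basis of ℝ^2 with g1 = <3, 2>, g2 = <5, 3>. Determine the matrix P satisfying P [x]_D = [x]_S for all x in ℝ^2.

[[1, 2], [-2, 0]]

Column j of P is [bj]_S, since P maps D-coordinates to S-coordinates.
Expressing b1 in S: b1 = g1 - 2g2, so column 1 of P is <1, -2>.
Doing the same for each bj gives P = [[1, 2], [-2, 0]].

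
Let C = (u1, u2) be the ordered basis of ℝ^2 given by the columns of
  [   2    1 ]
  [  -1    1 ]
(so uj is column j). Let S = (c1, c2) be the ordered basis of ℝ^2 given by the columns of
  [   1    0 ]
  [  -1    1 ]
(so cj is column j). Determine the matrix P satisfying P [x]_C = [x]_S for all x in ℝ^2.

[[2, 1], [1, 2]]

Column j of P is [uj]_S, since P maps C-coordinates to S-coordinates.
Expressing u1 in S: u1 = 2c1 + c2, so column 1 of P is (2, 1).
Doing the same for each uj gives P = [[2, 1], [1, 2]].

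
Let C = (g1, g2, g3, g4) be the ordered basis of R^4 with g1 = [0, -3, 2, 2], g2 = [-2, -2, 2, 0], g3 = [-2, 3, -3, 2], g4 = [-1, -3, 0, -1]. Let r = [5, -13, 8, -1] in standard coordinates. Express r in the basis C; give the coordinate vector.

[2, -1, -2, 1]

Write r = c_1 g1 + ... + c_4 g4 and solve for the c_i.
Row-reducing the augmented matrix [M | r] gives c = (2, -1, -2, 1).
Check: 2g1 - g2 - 2g3 + g4 = [5, -13, 8, -1].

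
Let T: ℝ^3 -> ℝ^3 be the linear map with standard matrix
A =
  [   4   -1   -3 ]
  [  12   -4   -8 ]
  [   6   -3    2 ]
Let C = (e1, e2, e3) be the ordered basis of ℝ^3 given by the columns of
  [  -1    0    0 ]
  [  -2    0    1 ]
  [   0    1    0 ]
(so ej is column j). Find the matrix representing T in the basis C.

[[2, 3, 1], [0, 2, -3], [0, -2, -2]]

Let P have columns e1, ..., e3. Then [T]_C = P^(-1) A P.
Here det P = 1, so P^(-1) is integer; computing A P first and then P^(-1)(A P) gives [[2, 3, 1], [0, 2, -3], [0, -2, -2]].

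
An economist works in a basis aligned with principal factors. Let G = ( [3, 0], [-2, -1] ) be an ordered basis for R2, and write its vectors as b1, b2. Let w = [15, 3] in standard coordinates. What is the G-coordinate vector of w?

We seek scalars with c_1 b1 + c_2 b2 = w; equivalently solve M c = w where the columns of M are b1, b2.
System: 3c_1 - 2c_2 = 15, 0c_1 - c_2 = 3; solving gives c_1 = 3, c_2 = -3.
Check: 3b1 - 3b2 = [15, 3].

[3, -3]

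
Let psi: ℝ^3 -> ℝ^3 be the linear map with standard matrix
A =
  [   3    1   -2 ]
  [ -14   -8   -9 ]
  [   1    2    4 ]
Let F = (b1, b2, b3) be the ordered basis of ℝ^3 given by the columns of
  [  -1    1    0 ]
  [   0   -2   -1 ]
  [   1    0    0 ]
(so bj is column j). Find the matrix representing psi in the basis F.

[[3, -3, -2], [-2, -2, -3], [-1, 2, -2]]

The j-th column of [psi]_F is [psi(bj)]_F.
psi(b1) = A b1 = <-5, 5, 3> = 3b1 - 2b2 - b3, so column 1 is <3, -2, -1>.
Repeating for b2, b3 and assembling the columns gives [[3, -3, -2], [-2, -2, -3], [-1, 2, -2]].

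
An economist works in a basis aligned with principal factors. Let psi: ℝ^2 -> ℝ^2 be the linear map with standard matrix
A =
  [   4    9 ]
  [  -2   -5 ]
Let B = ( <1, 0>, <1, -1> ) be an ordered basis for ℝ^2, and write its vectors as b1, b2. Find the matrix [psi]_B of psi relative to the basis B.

[[2, -2], [2, -3]]

With P the matrix whose columns are b1, b2, [psi]_B = P^(-1) A P.
Column by column: psi(b1) = A b1 = <4, -2>; its B-coordinates <2, 2> give column 1.
Continuing for each basis vector yields [psi]_B = [[2, -2], [2, -3]].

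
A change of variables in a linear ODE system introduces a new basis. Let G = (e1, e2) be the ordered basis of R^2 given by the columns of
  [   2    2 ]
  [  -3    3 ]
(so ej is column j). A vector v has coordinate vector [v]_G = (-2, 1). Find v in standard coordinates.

By definition v = -2e1 + e2.
Summing componentwise gives (-2, 9).

(-2, 9)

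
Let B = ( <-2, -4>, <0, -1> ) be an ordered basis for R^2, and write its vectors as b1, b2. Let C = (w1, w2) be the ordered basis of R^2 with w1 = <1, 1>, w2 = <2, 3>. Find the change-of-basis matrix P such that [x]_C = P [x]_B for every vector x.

[[2, 2], [-2, -1]]

Column j of P is [bj]_C, since P maps B-coordinates to C-coordinates.
Expressing b1 in C: b1 = 2w1 - 2w2, so column 1 of P is <2, -2>.
Doing the same for each bj gives P = [[2, 2], [-2, -1]].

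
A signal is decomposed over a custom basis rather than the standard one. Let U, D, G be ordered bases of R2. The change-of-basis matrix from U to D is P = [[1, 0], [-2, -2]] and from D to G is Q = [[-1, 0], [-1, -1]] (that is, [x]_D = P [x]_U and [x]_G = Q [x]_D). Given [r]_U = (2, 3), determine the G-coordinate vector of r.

Apply P to get D-coordinates (2, -10), then Q to get G-coordinates.
The result is [r]_G = (-2, 8).

(-2, 8)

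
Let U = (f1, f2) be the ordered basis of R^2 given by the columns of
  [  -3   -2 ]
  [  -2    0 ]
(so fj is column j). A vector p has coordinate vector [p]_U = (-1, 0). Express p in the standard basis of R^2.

p = M [p]_U, where M has columns f1, f2.
Carrying out the matrix-vector product, p = (3, 2).

(3, 2)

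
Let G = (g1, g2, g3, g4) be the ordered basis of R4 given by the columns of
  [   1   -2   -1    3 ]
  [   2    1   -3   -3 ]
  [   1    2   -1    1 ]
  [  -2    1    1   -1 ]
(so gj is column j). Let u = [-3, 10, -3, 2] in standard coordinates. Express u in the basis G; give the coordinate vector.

Write u = c_1 g1 + ... + c_4 g4 and solve for the c_i.
Row-reducing the augmented matrix [M | u] gives c = (-2, -1, -3, -2).
Check: -2g1 - g2 - 3g3 - 2g4 = [-3, 10, -3, 2].

[-2, -1, -3, -2]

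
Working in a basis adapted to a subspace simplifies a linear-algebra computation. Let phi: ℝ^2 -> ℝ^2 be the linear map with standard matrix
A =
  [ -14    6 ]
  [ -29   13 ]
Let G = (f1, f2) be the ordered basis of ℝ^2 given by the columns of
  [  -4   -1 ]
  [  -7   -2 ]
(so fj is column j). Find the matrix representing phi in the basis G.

Let P have columns f1, f2. Then [phi]_G = P^(-1) A P.
Here det P = 1, so P^(-1) is integer; computing A P first and then P^(-1)(A P) gives [[-3, -1], [-2, 2]].

[[-3, -1], [-2, 2]]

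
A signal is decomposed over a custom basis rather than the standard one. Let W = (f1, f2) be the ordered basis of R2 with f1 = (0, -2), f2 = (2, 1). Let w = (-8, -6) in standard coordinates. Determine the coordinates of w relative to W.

[w]_W is the unique c with M c = w, where M has columns f1, f2.
System: 0c_1 + 2c_2 = -8, -2c_1 + c_2 = -6; solving gives c_1 = 1, c_2 = -4.
Check: f1 - 4f2 = (-8, -6).

(1, -4)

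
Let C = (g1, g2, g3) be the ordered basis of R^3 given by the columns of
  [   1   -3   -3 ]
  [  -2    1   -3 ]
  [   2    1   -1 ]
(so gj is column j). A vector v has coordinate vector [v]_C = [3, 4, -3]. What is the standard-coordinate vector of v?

v = M [v]_C, where M has columns g1, ..., g3.
Carrying out the matrix-vector product, v = [0, 7, 13].

[0, 7, 13]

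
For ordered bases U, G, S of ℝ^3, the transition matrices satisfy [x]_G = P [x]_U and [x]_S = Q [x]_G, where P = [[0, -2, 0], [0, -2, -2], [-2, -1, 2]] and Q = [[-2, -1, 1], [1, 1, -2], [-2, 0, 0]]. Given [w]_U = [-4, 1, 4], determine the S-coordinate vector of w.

Apply P to get G-coordinates [-2, -10, 15], then Q to get S-coordinates.
The result is [w]_S = [29, -42, 4].

[29, -42, 4]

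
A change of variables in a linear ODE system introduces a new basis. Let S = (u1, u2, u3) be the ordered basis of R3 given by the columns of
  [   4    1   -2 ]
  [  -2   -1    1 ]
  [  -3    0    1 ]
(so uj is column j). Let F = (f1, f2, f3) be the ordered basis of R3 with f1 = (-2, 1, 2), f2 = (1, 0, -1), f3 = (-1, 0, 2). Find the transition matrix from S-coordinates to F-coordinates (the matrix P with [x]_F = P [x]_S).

Take x = uj: its S-coordinates are the j-th standard unit vector, so P e_j — column j of P — equals [uj]_F.
u1 = -2f1 + f2 + f3, giving column 1 = (-2, 1, 1); repeating for each j gives P = [[-2, -1, 1], [1, 0, -1], [1, 1, -1]].

[[-2, -1, 1], [1, 0, -1], [1, 1, -1]]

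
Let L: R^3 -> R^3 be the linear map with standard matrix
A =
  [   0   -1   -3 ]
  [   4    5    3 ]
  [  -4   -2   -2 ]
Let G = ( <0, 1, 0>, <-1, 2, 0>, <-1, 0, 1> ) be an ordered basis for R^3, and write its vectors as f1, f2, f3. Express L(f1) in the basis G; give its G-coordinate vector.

<-1, 3, -2>

Compute L(f1) = A f1 = <-1, 5, -2> in standard coordinates.
Then write this in G-coordinates: solve for y in y_1 f1 + ... + y_3 f3 = <-1, 5, -2>.
This gives y = <-1, 3, -2>, which is column 1 of [L]_G.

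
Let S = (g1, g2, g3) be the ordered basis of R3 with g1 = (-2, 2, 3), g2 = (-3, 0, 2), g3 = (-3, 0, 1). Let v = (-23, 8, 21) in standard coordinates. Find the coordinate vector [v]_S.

(4, 4, 1)

[v]_S is the unique c with M c = v, where M has columns g1, ..., g3.
Solving this 3x3 system gives c = (4, 4, 1).
Check: 4g1 + 4g2 + g3 = (-23, 8, 21).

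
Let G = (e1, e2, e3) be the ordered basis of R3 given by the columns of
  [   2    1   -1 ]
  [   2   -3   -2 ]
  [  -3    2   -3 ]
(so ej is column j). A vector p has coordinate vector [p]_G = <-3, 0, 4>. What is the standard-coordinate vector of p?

The coordinates say p = -3e1 + 0·e2 + 4e3; adding the scaled basis vectors gives <-10, -14, -3>.

<-10, -14, -3>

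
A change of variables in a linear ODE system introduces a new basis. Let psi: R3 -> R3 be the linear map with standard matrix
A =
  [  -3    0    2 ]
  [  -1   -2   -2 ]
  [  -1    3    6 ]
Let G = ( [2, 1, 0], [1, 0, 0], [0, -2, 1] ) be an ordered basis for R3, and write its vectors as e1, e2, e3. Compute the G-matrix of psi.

[[-2, -3, 2], [-2, 3, -2], [1, -1, 0]]

Let P have columns e1, ..., e3. Then [psi]_G = P^(-1) A P.
Here det P = -1, so P^(-1) is integer; computing A P first and then P^(-1)(A P) gives [[-2, -3, 2], [-2, 3, -2], [1, -1, 0]].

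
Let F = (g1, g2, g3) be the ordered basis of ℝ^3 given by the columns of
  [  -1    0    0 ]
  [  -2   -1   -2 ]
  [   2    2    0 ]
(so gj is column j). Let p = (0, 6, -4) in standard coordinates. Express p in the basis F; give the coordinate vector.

(0, -2, -2)

[p]_F is the unique c with M c = p, where M has columns g1, ..., g3.
Gaussian elimination on [M | p] yields c = (0, -2, -2).
Check: 0·g1 - 2g2 - 2g3 = (0, 6, -4).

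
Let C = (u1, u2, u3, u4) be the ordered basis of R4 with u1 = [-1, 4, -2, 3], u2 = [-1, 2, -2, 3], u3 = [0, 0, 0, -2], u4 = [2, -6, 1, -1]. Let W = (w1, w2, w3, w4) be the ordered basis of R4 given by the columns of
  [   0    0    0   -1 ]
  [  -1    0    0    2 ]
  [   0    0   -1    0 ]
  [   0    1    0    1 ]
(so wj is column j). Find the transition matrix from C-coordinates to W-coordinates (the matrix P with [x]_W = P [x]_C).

Column j of P is [uj]_W, since P maps C-coordinates to W-coordinates.
Expressing u1 in W: u1 = -2w1 + 2w2 + 2w3 + w4, so column 1 of P is [-2, 2, 2, 1].
Doing the same for each uj gives P = [[-2, 0, 0, 2], [2, 2, -2, 1], [2, 2, 0, -1], [1, 1, 0, -2]].

[[-2, 0, 0, 2], [2, 2, -2, 1], [2, 2, 0, -1], [1, 1, 0, -2]]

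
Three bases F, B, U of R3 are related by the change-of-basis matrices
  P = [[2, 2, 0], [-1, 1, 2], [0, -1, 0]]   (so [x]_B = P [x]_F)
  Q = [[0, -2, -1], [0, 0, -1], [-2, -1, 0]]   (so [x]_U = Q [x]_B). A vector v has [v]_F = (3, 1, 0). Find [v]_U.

(5, 1, -14)

First [v]_B = P [v]_F = (8, -2, -1).
Then [v]_U = Q [v]_B = (5, 1, -14).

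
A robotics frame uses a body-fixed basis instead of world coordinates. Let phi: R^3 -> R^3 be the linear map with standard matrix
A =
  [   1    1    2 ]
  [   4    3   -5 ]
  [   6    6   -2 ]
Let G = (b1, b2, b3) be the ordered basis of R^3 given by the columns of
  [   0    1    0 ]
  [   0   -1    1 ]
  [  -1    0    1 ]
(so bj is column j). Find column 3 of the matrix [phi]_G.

Column 3 of [phi]_G is the G-coordinate vector of phi(b3).
In standard coordinates phi(b3) = A b3 = <3, -2, 4>.
Converting to G: <3, -2, 4> = -3b1 + 3b2 + b3, so the coordinate vector is <-3, 3, 1>.

<-3, 3, 1>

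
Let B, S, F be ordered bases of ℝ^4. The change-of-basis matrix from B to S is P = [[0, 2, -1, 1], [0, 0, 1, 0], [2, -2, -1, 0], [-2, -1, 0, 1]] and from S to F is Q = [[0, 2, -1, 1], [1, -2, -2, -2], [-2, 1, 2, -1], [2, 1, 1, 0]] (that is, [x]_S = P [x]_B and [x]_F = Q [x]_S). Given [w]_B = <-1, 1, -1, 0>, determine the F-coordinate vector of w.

<2, 9, -14, 2>

First [w]_S = P [w]_B = <3, -1, -3, 1>.
Then [w]_F = Q [w]_S = <2, 9, -14, 2>.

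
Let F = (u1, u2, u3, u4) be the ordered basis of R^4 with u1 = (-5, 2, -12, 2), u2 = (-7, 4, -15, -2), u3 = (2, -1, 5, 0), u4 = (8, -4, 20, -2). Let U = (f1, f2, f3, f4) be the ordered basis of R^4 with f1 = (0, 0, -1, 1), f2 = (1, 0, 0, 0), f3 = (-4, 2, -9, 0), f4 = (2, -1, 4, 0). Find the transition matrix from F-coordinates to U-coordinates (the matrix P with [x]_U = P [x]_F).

[[2, -2, 0, -2], [-1, 1, 0, 0], [2, 1, -1, -2], [2, -2, -1, 0]]

Let M have columns uj and N have columns fj. Then for every x, N [x]_U = x = M [x]_F, so P = N^(-1) M.
Since det N = 1, N^(-1) has integer entries; multiplying gives P = [[2, -2, 0, -2], [-1, 1, 0, 0], [2, 1, -1, -2], [2, -2, -1, 0]].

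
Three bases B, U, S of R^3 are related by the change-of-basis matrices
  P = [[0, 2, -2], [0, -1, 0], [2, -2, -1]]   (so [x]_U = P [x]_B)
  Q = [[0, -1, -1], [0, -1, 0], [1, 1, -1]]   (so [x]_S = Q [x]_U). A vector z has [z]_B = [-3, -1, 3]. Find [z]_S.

First [z]_U = P [z]_B = [-8, 1, -7].
Then [z]_S = Q [z]_U = [6, -1, 0].

[6, -1, 0]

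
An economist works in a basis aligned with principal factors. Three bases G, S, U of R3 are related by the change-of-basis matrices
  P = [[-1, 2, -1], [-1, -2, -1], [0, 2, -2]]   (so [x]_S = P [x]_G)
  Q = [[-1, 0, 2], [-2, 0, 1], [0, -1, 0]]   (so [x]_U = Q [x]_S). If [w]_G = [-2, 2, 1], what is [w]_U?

[-1, -8, 3]

Composing the changes, [w]_U = Q P [w]_G.
Q P = [[1, 2, -3], [2, -2, 0], [1, 2, 1]]; applying this to [-2, 2, 1] gives [-1, -8, 3].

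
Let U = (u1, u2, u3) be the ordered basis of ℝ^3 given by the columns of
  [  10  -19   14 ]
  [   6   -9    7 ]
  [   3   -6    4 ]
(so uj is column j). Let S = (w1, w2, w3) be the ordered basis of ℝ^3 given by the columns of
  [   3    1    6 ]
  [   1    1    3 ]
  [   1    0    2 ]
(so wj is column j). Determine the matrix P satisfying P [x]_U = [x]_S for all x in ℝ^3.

Take x = uj: its U-coordinates are the j-th standard unit vector, so P e_j — column j of P — equals [uj]_S.
u1 = -w1 + w2 + 2w3, giving column 1 = [-1, 1, 2]; repeating for each j gives P = [[-1, -2, 2], [1, -1, 2], [2, -2, 1]].

[[-1, -2, 2], [1, -1, 2], [2, -2, 1]]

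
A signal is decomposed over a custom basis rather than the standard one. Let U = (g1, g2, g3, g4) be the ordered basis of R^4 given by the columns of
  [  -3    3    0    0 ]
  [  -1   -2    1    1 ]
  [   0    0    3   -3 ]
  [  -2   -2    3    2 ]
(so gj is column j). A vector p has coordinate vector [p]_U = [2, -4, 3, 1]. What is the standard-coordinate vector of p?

[-18, 10, 6, 15]

The coordinates say p = 2g1 - 4g2 + 3g3 + g4; adding the scaled basis vectors gives [-18, 10, 6, 15].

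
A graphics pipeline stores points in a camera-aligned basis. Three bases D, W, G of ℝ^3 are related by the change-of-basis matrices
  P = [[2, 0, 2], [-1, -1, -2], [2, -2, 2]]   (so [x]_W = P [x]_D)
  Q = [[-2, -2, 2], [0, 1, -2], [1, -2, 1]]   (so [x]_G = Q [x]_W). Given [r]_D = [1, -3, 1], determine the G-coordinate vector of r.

[12, -20, 14]

Composing the changes, [r]_G = Q P [r]_D.
Q P = [[2, -2, 4], [-5, 3, -6], [6, 0, 8]]; applying this to [1, -3, 1] gives [12, -20, 14].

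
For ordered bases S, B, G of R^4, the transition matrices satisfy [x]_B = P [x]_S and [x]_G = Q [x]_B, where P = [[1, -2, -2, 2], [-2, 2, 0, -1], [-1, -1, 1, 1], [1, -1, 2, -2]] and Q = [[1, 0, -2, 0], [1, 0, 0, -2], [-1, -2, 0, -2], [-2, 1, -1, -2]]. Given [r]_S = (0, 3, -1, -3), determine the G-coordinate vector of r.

Composing the changes, [r]_G = Q P [r]_S.
Q P = [[3, 0, -4, 0], [-1, 0, -6, 6], [1, 0, -2, 4], [-5, 9, -1, -2]]; applying this to (0, 3, -1, -3) gives (4, -12, -10, 34).

(4, -12, -10, 34)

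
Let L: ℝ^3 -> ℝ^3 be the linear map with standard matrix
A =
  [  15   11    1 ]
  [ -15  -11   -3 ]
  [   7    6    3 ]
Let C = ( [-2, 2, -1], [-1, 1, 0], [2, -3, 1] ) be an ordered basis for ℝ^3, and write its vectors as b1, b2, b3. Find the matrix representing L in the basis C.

[[3, 1, 3], [-1, 2, 0], [-2, 0, 2]]

The j-th column of [L]_C is [L(bj)]_C.
L(b1) = A b1 = [-9, 11, -5] = 3b1 - b2 - 2b3, so column 1 is [3, -1, -2].
Repeating for b2, b3 and assembling the columns gives [[3, 1, 3], [-1, 2, 0], [-2, 0, 2]].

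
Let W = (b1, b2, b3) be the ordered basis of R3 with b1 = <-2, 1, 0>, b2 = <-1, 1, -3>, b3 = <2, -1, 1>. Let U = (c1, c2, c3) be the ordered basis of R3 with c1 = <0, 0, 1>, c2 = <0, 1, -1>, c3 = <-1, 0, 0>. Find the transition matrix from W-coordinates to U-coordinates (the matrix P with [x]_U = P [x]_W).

[[1, -2, 0], [1, 1, -1], [2, 1, -2]]

Column j of P is [bj]_U, since P maps W-coordinates to U-coordinates.
Expressing b1 in U: b1 = c1 + c2 + 2c3, so column 1 of P is <1, 1, 2>.
Doing the same for each bj gives P = [[1, -2, 0], [1, 1, -1], [2, 1, -2]].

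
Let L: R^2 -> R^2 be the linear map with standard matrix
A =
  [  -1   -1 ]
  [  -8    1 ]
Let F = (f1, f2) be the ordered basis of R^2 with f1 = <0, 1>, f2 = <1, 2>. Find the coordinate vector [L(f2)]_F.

<0, -3>

Column 2 of [L]_F is the F-coordinate vector of L(f2).
In standard coordinates L(f2) = A f2 = <-3, -6>.
Converting to F: <-3, -6> = 0·f1 - 3f2, so the coordinate vector is <0, -3>.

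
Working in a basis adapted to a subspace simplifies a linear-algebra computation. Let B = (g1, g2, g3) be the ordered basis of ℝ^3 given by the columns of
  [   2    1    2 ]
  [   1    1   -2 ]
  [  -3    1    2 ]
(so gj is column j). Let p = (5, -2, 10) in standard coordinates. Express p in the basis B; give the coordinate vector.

(-1, 3, 2)

[p]_B is the unique c with M c = p, where M has columns g1, ..., g3.
Solving this 3x3 system gives c = (-1, 3, 2).
Check: -g1 + 3g2 + 2g3 = (5, -2, 10).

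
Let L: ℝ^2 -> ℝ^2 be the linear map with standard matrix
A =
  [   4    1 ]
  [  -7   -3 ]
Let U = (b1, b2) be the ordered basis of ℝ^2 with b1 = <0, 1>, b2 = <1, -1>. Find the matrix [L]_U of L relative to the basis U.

[[-2, -1], [1, 3]]

The j-th column of [L]_U is [L(bj)]_U.
L(b1) = A b1 = <1, -3> = -2b1 + b2, so column 1 is <-2, 1>.
Repeating for b2 and assembling the columns gives [[-2, -1], [1, 3]].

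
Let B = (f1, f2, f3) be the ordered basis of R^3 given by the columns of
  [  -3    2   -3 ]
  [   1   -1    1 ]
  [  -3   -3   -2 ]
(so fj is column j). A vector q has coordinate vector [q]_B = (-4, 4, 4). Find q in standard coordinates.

By definition q = -4f1 + 4f2 + 4f3.
Summing componentwise gives (8, -4, -8).

(8, -4, -8)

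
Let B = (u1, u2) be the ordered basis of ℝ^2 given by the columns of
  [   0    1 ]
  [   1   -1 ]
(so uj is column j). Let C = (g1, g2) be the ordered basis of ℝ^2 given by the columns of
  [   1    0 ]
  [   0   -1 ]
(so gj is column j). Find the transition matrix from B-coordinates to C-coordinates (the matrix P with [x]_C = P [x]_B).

Take x = uj: its B-coordinates are the j-th standard unit vector, so P e_j — column j of P — equals [uj]_C.
u1 = 0·g1 - g2, giving column 1 = <0, -1>; repeating for each j gives P = [[0, 1], [-1, 1]].

[[0, 1], [-1, 1]]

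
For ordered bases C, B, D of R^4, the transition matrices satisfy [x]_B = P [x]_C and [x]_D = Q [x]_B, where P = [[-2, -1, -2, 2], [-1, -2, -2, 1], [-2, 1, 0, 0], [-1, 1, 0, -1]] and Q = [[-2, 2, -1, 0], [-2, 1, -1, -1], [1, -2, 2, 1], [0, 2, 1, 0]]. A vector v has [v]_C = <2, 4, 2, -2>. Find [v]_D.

First [v]_B = P [v]_C = <-16, -16, 0, 4>.
Then [v]_D = Q [v]_B = <0, 12, 20, -32>.

<0, 12, 20, -32>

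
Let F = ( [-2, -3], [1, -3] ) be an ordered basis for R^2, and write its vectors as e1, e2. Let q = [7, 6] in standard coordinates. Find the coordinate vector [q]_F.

We seek scalars with c_1 e1 + c_2 e2 = q; equivalently solve M c = q where the columns of M are e1, e2.
System: -2c_1 + c_2 = 7, -3c_1 - 3c_2 = 6; solving gives c_1 = -3, c_2 = 1.
Check: -3e1 + e2 = [7, 6].

[-3, 1]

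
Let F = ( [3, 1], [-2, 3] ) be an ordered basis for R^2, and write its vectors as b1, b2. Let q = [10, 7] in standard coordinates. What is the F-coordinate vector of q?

[4, 1]

[q]_F is the unique c with M c = q, where M has columns b1, b2.
System: 3c_1 - 2c_2 = 10, c_1 + 3c_2 = 7; solving gives c_1 = 4, c_2 = 1.
Check: 4b1 + b2 = [10, 7].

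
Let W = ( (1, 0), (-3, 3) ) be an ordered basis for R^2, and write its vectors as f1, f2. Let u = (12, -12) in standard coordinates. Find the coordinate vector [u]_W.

(0, -4)

Write u = c_1 f1 + c_2 f2 and solve for the c_i.
System: c_1 - 3c_2 = 12, 0c_1 + 3c_2 = -12; solving gives c_1 = 0, c_2 = -4.
Check: 0·f1 - 4f2 = (12, -12).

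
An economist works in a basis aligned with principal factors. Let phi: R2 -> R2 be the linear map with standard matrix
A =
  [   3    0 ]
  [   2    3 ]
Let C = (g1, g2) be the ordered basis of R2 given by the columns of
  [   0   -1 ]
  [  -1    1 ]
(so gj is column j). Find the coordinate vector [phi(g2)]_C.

<2, 3>

Column 2 of [phi]_C is the C-coordinate vector of phi(g2).
In standard coordinates phi(g2) = A g2 = <-3, 1>.
Converting to C: <-3, 1> = 2g1 + 3g2, so the coordinate vector is <2, 3>.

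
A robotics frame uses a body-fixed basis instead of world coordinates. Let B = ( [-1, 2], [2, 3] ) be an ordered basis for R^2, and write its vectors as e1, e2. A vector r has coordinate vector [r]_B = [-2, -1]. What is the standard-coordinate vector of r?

[0, -7]

r = M [r]_B, where M has columns e1, e2.
Carrying out the matrix-vector product, r = [0, -7].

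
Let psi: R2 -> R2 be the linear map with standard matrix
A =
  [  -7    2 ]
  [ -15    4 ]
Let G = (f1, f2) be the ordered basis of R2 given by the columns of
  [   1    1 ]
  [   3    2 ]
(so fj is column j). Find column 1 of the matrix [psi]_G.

(-1, 0)

Compute psi(f1) = A f1 = (-1, -3) in standard coordinates.
Then write this in G-coordinates: solve for y in y_1 f1 + y_2 f2 = (-1, -3).
This gives y = (-1, 0), which is column 1 of [psi]_G.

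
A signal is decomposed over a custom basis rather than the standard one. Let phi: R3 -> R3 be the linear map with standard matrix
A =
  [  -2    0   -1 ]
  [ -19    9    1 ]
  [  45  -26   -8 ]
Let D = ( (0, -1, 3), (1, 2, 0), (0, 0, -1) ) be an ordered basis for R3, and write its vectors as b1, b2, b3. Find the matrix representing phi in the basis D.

With P the matrix whose columns are b1, ..., b3, [phi]_D = P^(-1) A P.
Column by column: phi(b1) = A b1 = (-3, -6, 2); its D-coordinates (0, -3, -2) give column 1.
Continuing for each basis vector yields [phi]_D = [[0, -3, 3], [-3, -2, 1], [-2, -2, 1]].

[[0, -3, 3], [-3, -2, 1], [-2, -2, 1]]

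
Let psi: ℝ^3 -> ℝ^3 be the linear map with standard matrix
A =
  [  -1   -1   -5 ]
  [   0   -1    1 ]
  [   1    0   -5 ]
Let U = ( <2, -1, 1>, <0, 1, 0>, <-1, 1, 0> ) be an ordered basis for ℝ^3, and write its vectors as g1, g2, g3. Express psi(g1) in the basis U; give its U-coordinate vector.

Compute psi(g1) = A g1 = <-6, 2, -3> in standard coordinates.
Then write this in U-coordinates: solve for y in y_1 g1 + ... + y_3 g3 = <-6, 2, -3>.
This gives y = <-3, -1, 0>, which is column 1 of [psi]_U.

<-3, -1, 0>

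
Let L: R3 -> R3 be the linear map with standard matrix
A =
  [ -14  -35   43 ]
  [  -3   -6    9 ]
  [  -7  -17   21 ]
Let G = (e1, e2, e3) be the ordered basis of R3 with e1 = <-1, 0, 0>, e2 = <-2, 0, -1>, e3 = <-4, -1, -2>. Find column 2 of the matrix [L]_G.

Column 2 of [L]_G is the G-coordinate vector of L(e2).
In standard coordinates L(e2) = A e2 = <-15, -3, -7>.
Converting to G: <-15, -3, -7> = e1 + e2 + 3e3, so the coordinate vector is <1, 1, 3>.

<1, 1, 3>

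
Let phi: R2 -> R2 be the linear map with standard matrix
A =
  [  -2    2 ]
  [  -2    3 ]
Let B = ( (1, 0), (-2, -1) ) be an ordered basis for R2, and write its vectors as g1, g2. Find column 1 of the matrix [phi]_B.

Compute phi(g1) = A g1 = (-2, -2) in standard coordinates.
Then write this in B-coordinates: solve for y in y_1 g1 + y_2 g2 = (-2, -2).
This gives y = (2, 2), which is column 1 of [phi]_B.

(2, 2)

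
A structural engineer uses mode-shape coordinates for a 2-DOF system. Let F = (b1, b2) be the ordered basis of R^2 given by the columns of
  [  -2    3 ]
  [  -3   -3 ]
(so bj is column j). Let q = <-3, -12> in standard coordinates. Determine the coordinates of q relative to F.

[q]_F is the unique c with M c = q, where M has columns b1, b2.
System: -2c_1 + 3c_2 = -3, -3c_1 - 3c_2 = -12; solving gives c_1 = 3, c_2 = 1.
Check: 3b1 + b2 = <-3, -12>.

<3, 1>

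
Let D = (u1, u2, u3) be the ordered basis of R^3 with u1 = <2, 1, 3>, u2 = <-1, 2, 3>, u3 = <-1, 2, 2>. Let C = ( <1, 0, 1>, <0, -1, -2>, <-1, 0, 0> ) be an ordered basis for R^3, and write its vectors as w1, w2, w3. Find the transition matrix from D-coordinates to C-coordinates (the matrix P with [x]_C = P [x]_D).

Take x = uj: its D-coordinates are the j-th standard unit vector, so P e_j — column j of P — equals [uj]_C.
u1 = w1 - w2 - w3, giving column 1 = <1, -1, -1>; repeating for each j gives P = [[1, -1, -2], [-1, -2, -2], [-1, 0, -1]].

[[1, -1, -2], [-1, -2, -2], [-1, 0, -1]]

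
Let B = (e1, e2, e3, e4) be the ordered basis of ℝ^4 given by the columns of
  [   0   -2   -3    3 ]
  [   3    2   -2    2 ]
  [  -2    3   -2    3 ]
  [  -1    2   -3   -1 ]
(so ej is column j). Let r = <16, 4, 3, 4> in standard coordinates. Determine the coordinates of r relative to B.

We seek scalars with c_1 e1 + ... + c_4 e4 = r; equivalently solve M c = r where the columns of M are e1, ..., e4.
Row-reducing the augmented matrix [M | r] gives c = (0, -2, -3, 1).
Check: 0·e1 - 2e2 - 3e3 + e4 = <16, 4, 3, 4>.

<0, -2, -3, 1>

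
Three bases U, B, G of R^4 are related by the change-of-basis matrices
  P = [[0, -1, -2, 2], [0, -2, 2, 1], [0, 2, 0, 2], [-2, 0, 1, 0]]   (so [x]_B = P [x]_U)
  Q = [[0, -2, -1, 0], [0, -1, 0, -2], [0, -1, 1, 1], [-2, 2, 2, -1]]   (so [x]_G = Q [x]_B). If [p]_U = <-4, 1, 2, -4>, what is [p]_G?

<10, -18, 6, 0>

Apply P to get B-coordinates <-13, -2, -6, 10>, then Q to get G-coordinates.
The result is [p]_G = <10, -18, 6, 0>.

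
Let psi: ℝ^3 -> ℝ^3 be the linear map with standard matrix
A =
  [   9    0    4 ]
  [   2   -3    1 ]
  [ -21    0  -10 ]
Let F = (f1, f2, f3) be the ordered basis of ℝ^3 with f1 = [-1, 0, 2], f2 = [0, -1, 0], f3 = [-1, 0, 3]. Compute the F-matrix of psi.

Let P have columns f1, ..., f3. Then [psi]_F = P^(-1) A P.
Here det P = 1, so P^(-1) is integer; computing A P first and then P^(-1)(A P) gives [[2, 0, 0], [0, -3, -1], [-1, 0, -3]].

[[2, 0, 0], [0, -3, -1], [-1, 0, -3]]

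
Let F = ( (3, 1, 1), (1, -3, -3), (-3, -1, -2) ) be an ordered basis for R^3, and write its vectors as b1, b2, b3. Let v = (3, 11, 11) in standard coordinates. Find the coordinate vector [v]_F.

(2, -3, 0)

We seek scalars with c_1 b1 + ... + c_3 b3 = v; equivalently solve M c = v where the columns of M are b1, ..., b3.
Gaussian elimination on [M | v] yields c = (2, -3, 0).
Check: 2b1 - 3b2 + 0·b3 = (3, 11, 11).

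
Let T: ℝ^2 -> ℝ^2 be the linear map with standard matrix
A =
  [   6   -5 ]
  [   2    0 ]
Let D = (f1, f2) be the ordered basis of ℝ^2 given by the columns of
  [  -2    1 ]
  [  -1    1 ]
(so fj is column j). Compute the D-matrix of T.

The j-th column of [T]_D is [T(fj)]_D.
T(f1) = A f1 = (-7, -4) = 3f1 - f2, so column 1 is (3, -1).
Repeating for f2 and assembling the columns gives [[3, 1], [-1, 3]].

[[3, 1], [-1, 3]]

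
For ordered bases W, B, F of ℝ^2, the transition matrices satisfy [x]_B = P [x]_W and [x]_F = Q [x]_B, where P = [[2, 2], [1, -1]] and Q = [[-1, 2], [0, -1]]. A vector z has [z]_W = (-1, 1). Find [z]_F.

(-4, 2)

First [z]_B = P [z]_W = (0, -2).
Then [z]_F = Q [z]_B = (-4, 2).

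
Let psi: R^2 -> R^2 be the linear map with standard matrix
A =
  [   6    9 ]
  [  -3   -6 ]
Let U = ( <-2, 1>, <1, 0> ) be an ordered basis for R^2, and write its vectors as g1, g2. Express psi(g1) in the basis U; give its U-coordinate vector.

Column 1 of [psi]_U is the U-coordinate vector of psi(g1).
In standard coordinates psi(g1) = A g1 = <-3, 0>.
Converting to U: <-3, 0> = 0·g1 - 3g2, so the coordinate vector is <0, -3>.

<0, -3>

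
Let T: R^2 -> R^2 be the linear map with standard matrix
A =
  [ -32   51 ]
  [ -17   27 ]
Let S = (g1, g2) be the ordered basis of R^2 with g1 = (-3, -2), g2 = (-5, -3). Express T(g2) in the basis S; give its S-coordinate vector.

Compute T(g2) = A g2 = (7, 4) in standard coordinates.
Then write this in S-coordinates: solve for y in y_1 g1 + y_2 g2 = (7, 4).
This gives y = (1, -2), which is column 2 of [T]_S.

(1, -2)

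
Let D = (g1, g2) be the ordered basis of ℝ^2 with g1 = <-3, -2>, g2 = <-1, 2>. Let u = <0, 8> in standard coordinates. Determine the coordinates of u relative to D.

We seek scalars with c_1 g1 + c_2 g2 = u; equivalently solve M c = u where the columns of M are g1, g2.
System: -3c_1 - c_2 = 0, -2c_1 + 2c_2 = 8; solving gives c_1 = -1, c_2 = 3.
Check: -g1 + 3g2 = <0, 8>.

<-1, 3>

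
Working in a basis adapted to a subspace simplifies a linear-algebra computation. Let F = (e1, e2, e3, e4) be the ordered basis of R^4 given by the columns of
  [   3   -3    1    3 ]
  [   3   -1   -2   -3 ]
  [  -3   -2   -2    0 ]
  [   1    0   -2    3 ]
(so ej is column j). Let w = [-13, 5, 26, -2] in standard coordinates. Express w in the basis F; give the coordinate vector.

[-4, -3, -4, -2]

We seek scalars with c_1 e1 + ... + c_4 e4 = w; equivalently solve M c = w where the columns of M are e1, ..., e4.
Row-reducing the augmented matrix [M | w] gives c = (-4, -3, -4, -2).
Check: -4e1 - 3e2 - 4e3 - 2e4 = [-13, 5, 26, -2].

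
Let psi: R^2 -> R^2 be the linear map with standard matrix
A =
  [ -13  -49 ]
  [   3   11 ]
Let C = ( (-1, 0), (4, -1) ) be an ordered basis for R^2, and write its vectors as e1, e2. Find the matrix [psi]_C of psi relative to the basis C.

Let P have columns e1, e2. Then [psi]_C = P^(-1) A P.
Here det P = 1, so P^(-1) is integer; computing A P first and then P^(-1)(A P) gives [[-1, -1], [3, -1]].

[[-1, -1], [3, -1]]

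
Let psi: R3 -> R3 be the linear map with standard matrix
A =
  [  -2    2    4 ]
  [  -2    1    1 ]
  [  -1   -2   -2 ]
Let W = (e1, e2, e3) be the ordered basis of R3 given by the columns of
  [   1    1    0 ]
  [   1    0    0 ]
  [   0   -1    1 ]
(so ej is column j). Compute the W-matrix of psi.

The j-th column of [psi]_W is [psi(ej)]_W.
psi(e1) = A e1 = (0, -1, -3) = -e1 + e2 - 2e3, so column 1 is (-1, 1, -2).
Repeating for e2, e3 and assembling the columns gives [[-1, -3, 1], [1, -3, 3], [-2, -2, 1]].

[[-1, -3, 1], [1, -3, 3], [-2, -2, 1]]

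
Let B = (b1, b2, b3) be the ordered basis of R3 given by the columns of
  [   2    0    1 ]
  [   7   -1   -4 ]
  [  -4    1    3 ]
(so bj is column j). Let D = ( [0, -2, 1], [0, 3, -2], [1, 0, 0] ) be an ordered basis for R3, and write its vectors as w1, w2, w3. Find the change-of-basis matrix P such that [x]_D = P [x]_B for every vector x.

Column j of P is [bj]_D, since P maps B-coordinates to D-coordinates.
Expressing b1 in D: b1 = -2w1 + w2 + 2w3, so column 1 of P is [-2, 1, 2].
Doing the same for each bj gives P = [[-2, -1, -1], [1, -1, -2], [2, 0, 1]].

[[-2, -1, -1], [1, -1, -2], [2, 0, 1]]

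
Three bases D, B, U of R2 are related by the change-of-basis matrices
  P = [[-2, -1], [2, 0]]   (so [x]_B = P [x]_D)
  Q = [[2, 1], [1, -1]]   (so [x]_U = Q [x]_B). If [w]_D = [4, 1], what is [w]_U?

[-10, -17]

First [w]_B = P [w]_D = [-9, 8].
Then [w]_U = Q [w]_B = [-10, -17].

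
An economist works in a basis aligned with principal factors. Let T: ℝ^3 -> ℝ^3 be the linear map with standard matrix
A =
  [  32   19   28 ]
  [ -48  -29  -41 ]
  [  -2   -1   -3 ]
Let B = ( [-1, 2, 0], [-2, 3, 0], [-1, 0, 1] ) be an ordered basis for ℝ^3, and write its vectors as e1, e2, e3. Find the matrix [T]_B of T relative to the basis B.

Let P have columns e1, ..., e3. Then [T]_B = P^(-1) A P.
Here det P = 1, so P^(-1) is integer; computing A P first and then P^(-1)(A P) gives [[-2, 0, -1], [-2, 3, 3], [0, 1, -1]].

[[-2, 0, -1], [-2, 3, 3], [0, 1, -1]]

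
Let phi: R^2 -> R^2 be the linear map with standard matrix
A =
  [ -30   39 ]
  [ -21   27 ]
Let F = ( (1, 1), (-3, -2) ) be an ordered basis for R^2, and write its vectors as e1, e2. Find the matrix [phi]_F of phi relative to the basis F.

The j-th column of [phi]_F is [phi(ej)]_F.
phi(e1) = A e1 = (9, 6) = 0·e1 - 3e2, so column 1 is (0, -3).
Repeating for e2 and assembling the columns gives [[0, 3], [-3, -3]].

[[0, 3], [-3, -3]]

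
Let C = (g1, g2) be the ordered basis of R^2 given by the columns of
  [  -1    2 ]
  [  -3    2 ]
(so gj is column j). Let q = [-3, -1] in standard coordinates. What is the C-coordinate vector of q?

[-1, -2]

We seek scalars with c_1 g1 + c_2 g2 = q; equivalently solve M c = q where the columns of M are g1, g2.
System: -c_1 + 2c_2 = -3, -3c_1 + 2c_2 = -1; solving gives c_1 = -1, c_2 = -2.
Check: -g1 - 2g2 = [-3, -1].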